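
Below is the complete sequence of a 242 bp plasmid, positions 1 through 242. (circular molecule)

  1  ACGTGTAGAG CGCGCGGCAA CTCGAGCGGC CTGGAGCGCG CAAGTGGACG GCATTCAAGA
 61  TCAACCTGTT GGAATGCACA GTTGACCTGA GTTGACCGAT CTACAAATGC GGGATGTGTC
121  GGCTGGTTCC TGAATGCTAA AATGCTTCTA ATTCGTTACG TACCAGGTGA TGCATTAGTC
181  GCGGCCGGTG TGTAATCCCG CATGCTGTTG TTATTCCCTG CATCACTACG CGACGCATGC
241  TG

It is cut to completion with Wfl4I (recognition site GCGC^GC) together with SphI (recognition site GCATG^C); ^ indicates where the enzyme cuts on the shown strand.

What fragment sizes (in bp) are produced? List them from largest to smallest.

Wfl4I sites (GCGCGC) start at positions 10, 36.
Wfl4I cuts after base 4 of each site, so after positions 13, 39.
SphI sites (GCATGC) start at positions 200, 235.
SphI cuts after base 5 of each site (before the last base), so after positions 204, 239.
Combined cut positions: 13, 39, 204, 239.
Circular molecule, 4 cuts → 4 fragments:
  14–39 → 26 bp
  40–204 → 165 bp
  205–239 → 35 bp
  240–242 then 1–13 → 3 + 13 = 16 bp
Sorted largest to smallest: 165, 35, 26, 16 bp.

165, 35, 26, 16 bp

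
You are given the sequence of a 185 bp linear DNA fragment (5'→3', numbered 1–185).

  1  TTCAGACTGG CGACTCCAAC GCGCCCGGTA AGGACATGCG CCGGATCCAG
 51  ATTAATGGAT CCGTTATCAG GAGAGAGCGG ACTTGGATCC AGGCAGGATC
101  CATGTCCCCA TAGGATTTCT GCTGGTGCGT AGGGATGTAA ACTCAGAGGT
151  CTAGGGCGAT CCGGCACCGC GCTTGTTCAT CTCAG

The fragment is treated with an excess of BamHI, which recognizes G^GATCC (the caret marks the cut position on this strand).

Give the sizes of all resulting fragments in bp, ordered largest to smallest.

89, 43, 28, 14, 11 bp

BamHI sites (GGATCC) start at positions 43, 57, 85, 96.
BamHI cuts after the first base of each site, so after positions 43, 57, 85, 96.
Linear molecule, 4 cuts → 5 fragments:
  1–43 → 43 bp
  44–57 → 14 bp
  58–85 → 28 bp
  86–96 → 11 bp
  97–185 → 89 bp
Sorted largest to smallest: 89, 43, 28, 14, 11 bp.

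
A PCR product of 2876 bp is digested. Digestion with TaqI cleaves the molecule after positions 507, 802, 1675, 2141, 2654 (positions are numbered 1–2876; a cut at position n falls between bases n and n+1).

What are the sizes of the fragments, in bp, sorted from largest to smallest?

Linear molecule, 5 cuts → 6 fragments:
  507 − 0 = 507 bp
  802 − 507 = 295 bp
  1675 − 802 = 873 bp
  2141 − 1675 = 466 bp
  2654 − 2141 = 513 bp
  2876 − 2654 = 222 bp
Sorted largest to smallest: 873, 513, 507, 466, 295, 222 bp.

873, 513, 507, 466, 295, 222 bp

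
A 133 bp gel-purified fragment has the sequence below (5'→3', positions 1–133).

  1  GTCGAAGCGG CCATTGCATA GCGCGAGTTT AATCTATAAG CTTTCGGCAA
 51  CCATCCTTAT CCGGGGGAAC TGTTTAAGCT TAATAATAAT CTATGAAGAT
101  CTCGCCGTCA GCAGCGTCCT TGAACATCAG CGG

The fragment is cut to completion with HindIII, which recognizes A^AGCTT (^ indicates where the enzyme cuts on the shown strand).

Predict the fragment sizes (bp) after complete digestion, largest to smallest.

57, 38, 38 bp

HindIII sites (AAGCTT) start at positions 38, 76.
HindIII cuts after the first base of each site, so after positions 38, 76.
Linear molecule, 2 cuts → 3 fragments:
  1–38 → 38 bp
  39–76 → 38 bp
  77–133 → 57 bp
Sorted largest to smallest: 57, 38, 38 bp.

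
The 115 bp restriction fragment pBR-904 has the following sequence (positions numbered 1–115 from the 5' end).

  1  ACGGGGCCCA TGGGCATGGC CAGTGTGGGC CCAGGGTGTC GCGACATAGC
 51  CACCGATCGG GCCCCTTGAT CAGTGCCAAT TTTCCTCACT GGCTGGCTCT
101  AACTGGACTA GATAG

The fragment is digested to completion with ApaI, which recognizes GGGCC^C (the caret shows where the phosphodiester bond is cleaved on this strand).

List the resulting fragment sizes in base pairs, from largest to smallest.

52, 32, 23, 8 bp

ApaI sites (GGGCCC) start at positions 4, 27, 59.
ApaI cuts after base 5 of each site (before the last base), so after positions 8, 31, 63.
Linear molecule, 3 cuts → 4 fragments:
  1–8 → 8 bp
  9–31 → 23 bp
  32–63 → 32 bp
  64–115 → 52 bp
Sorted largest to smallest: 52, 32, 23, 8 bp.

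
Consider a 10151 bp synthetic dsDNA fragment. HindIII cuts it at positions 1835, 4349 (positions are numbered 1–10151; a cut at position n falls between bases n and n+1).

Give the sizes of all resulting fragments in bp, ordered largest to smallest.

5802, 2514, 1835 bp

Linear molecule, 2 cuts → 3 fragments:
  1835 − 0 = 1835 bp
  4349 − 1835 = 2514 bp
  10151 − 4349 = 5802 bp
Sorted largest to smallest: 5802, 2514, 1835 bp.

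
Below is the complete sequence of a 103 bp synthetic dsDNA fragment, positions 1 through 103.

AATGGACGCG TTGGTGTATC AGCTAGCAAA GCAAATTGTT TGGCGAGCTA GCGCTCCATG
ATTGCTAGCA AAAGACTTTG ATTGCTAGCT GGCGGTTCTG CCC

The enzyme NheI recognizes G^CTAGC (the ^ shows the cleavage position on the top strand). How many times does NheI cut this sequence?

4

GCTAGC occurs starting at positions 22, 47, 64, 84.
NheI cuts at 4 sites.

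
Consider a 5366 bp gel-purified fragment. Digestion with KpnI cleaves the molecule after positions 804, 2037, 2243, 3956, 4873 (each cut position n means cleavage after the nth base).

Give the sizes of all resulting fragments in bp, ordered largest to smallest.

1713, 1233, 917, 804, 493, 206 bp

Linear molecule, 5 cuts → 6 fragments:
  804 − 0 = 804 bp
  2037 − 804 = 1233 bp
  2243 − 2037 = 206 bp
  3956 − 2243 = 1713 bp
  4873 − 3956 = 917 bp
  5366 − 4873 = 493 bp
Sorted largest to smallest: 1713, 1233, 917, 804, 493, 206 bp.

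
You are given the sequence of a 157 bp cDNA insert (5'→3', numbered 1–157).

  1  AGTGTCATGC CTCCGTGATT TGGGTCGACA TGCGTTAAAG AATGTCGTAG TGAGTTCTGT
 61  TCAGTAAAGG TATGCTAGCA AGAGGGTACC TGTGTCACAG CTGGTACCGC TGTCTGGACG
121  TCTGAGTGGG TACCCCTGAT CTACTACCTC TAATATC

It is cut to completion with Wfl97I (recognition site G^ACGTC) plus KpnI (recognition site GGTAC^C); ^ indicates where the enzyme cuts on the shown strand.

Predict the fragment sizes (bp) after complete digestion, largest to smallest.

89, 24, 18, 16, 10 bp

The Wfl97I site (GACGTC) starts at position 117.
Wfl97I cuts after the first base of each site, so after position 117.
KpnI sites (GGTACC) start at positions 85, 103, 129.
KpnI cuts after base 5 of each site (before the last base), so after positions 89, 107, 133.
Combined cut positions: 89, 107, 117, 133.
Linear molecule, 4 cuts → 5 fragments:
  1–89 → 89 bp
  90–107 → 18 bp
  108–117 → 10 bp
  118–133 → 16 bp
  134–157 → 24 bp
Sorted largest to smallest: 89, 24, 18, 16, 10 bp.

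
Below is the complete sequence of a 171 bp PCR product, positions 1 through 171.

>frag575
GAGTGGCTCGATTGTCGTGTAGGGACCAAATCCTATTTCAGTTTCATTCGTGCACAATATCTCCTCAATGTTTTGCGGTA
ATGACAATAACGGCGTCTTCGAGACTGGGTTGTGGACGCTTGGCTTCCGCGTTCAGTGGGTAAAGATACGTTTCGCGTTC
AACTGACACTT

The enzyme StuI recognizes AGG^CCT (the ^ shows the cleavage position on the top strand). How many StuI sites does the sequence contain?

0

No occurrence of AGGCCT is present in the sequence.
StuI does not cut: 0 sites.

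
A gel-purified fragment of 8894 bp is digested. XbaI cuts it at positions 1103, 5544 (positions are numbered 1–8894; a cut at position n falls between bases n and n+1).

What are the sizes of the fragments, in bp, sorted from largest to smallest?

4441, 3350, 1103 bp

Linear molecule, 2 cuts → 3 fragments:
  1103 − 0 = 1103 bp
  5544 − 1103 = 4441 bp
  8894 − 5544 = 3350 bp
Sorted largest to smallest: 4441, 3350, 1103 bp.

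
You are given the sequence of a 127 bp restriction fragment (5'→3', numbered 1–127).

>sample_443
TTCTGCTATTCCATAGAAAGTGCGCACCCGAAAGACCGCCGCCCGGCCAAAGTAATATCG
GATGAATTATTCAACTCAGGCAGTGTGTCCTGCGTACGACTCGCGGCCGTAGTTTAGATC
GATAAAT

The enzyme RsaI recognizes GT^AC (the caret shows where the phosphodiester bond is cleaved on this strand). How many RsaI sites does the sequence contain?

1

GTAC occurs starting at position 94.
RsaI cuts at 1 site.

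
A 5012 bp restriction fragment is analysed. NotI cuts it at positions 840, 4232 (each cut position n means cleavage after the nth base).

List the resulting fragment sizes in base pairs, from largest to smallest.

3392, 840, 780 bp

Linear molecule, 2 cuts → 3 fragments:
  840 − 0 = 840 bp
  4232 − 840 = 3392 bp
  5012 − 4232 = 780 bp
Sorted largest to smallest: 3392, 840, 780 bp.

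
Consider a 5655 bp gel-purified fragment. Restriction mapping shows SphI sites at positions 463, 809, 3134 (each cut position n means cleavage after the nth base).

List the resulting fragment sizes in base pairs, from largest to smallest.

Linear molecule, 3 cuts → 4 fragments:
  463 − 0 = 463 bp
  809 − 463 = 346 bp
  3134 − 809 = 2325 bp
  5655 − 3134 = 2521 bp
Sorted largest to smallest: 2521, 2325, 463, 346 bp.

2521, 2325, 463, 346 bp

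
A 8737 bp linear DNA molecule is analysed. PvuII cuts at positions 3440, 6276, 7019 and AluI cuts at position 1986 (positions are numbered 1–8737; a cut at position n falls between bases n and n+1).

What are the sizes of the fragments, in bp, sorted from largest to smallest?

Combined cut positions (sorted): 1986, 3440, 6276, 7019.
Linear molecule, 4 cuts → 5 fragments:
  1986 − 0 = 1986 bp
  3440 − 1986 = 1454 bp
  6276 − 3440 = 2836 bp
  7019 − 6276 = 743 bp
  8737 − 7019 = 1718 bp
Sorted largest to smallest: 2836, 1986, 1718, 1454, 743 bp.

2836, 1986, 1718, 1454, 743 bp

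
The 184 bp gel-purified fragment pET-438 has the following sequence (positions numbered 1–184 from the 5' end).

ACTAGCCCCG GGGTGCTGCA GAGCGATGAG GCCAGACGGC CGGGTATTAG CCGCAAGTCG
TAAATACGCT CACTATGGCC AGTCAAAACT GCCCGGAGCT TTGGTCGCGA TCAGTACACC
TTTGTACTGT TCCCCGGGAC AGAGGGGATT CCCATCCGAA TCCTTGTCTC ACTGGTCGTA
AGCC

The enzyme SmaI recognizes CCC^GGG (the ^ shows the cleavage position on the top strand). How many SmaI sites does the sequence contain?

2

CCCGGG occurs starting at positions 7, 133.
SmaI cuts at 2 sites.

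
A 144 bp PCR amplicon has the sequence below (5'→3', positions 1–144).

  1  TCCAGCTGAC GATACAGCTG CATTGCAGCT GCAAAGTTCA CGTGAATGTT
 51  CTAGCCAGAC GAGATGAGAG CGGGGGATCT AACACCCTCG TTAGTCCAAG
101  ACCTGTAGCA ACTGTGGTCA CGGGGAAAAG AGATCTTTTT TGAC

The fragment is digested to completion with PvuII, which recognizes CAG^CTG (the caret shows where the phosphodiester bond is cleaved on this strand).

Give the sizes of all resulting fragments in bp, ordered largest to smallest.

PvuII sites (CAGCTG) start at positions 3, 15, 26.
PvuII cuts after base 3 of each site, so after positions 5, 17, 28.
Linear molecule, 3 cuts → 4 fragments:
  1–5 → 5 bp
  6–17 → 12 bp
  18–28 → 11 bp
  29–144 → 116 bp
Sorted largest to smallest: 116, 12, 11, 5 bp.

116, 12, 11, 5 bp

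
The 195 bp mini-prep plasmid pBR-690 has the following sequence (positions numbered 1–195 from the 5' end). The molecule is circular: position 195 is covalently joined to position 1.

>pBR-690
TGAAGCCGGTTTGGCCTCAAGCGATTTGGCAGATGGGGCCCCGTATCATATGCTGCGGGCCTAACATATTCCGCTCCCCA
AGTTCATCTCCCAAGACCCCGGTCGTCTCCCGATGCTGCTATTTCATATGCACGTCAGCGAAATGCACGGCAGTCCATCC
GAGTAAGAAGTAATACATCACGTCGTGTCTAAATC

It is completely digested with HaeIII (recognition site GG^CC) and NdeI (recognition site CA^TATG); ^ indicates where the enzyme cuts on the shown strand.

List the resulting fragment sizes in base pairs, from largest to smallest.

83, 67, 24, 11, 10 bp

HaeIII sites (GGCC) start at positions 13, 37, 58.
HaeIII cuts after base 2 of each site, so after positions 14, 38, 59.
NdeI sites (CATATG) start at positions 47, 125.
NdeI cuts after base 2 of each site, so after positions 48, 126.
Combined cut positions: 14, 38, 48, 59, 126.
Circular molecule, 5 cuts → 5 fragments:
  15–38 → 24 bp
  39–48 → 10 bp
  49–59 → 11 bp
  60–126 → 67 bp
  127–195 then 1–14 → 69 + 14 = 83 bp
Sorted largest to smallest: 83, 67, 24, 11, 10 bp.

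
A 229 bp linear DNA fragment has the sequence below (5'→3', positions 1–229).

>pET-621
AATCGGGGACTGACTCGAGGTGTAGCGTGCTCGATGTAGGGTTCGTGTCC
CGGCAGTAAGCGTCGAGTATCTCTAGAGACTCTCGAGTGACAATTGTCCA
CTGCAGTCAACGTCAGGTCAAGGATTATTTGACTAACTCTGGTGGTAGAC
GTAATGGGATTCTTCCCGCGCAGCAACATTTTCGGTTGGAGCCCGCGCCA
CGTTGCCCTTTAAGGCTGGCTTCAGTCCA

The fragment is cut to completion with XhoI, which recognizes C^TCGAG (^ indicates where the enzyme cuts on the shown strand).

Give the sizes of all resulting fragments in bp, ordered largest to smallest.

147, 68, 14 bp

XhoI sites (CTCGAG) start at positions 14, 82.
XhoI cuts after the first base of each site, so after positions 14, 82.
Linear molecule, 2 cuts → 3 fragments:
  1–14 → 14 bp
  15–82 → 68 bp
  83–229 → 147 bp
Sorted largest to smallest: 147, 68, 14 bp.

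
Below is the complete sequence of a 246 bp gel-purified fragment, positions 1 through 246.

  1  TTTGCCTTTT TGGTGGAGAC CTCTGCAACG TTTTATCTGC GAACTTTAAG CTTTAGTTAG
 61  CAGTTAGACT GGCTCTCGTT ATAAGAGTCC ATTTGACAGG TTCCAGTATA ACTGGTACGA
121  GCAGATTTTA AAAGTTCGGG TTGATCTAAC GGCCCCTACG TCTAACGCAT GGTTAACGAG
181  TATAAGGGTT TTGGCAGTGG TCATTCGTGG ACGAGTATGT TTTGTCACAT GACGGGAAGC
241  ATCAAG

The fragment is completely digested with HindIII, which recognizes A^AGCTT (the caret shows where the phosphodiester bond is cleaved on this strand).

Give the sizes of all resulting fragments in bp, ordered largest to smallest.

198, 48 bp

The HindIII site (AAGCTT) starts at position 48.
HindIII cuts after the first base of each site, so after position 48.
Linear molecule, 1 cut → 2 fragments:
  1–48 → 48 bp
  49–246 → 198 bp
Sorted largest to smallest: 198, 48 bp.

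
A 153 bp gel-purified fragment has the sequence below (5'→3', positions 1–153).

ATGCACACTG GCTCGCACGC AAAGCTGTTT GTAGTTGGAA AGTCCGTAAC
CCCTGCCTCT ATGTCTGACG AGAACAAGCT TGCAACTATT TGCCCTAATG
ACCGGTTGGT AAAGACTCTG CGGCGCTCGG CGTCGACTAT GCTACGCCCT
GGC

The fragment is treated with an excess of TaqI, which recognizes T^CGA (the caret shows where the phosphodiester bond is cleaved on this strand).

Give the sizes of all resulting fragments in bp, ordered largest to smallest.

The TaqI site (TCGA) starts at position 133.
TaqI cuts after the first base of each site, so after position 133.
Linear molecule, 1 cut → 2 fragments:
  1–133 → 133 bp
  134–153 → 20 bp
Sorted largest to smallest: 133, 20 bp.

133, 20 bp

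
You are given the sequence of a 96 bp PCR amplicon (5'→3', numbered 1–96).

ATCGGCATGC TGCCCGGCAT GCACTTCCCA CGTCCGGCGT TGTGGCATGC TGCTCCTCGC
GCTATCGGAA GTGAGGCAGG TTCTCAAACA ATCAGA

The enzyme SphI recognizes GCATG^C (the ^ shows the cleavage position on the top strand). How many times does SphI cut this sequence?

3

GCATGC occurs starting at positions 5, 17, 45.
SphI cuts at 3 sites.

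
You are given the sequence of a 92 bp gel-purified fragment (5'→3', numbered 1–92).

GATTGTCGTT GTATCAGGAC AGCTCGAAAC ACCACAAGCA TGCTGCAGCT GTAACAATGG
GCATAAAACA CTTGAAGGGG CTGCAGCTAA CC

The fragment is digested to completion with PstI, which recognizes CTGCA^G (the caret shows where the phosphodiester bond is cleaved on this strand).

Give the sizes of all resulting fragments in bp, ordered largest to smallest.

47, 38, 7 bp

PstI sites (CTGCAG) start at positions 43, 81.
PstI cuts after base 5 of each site (before the last base), so after positions 47, 85.
Linear molecule, 2 cuts → 3 fragments:
  1–47 → 47 bp
  48–85 → 38 bp
  86–92 → 7 bp
Sorted largest to smallest: 47, 38, 7 bp.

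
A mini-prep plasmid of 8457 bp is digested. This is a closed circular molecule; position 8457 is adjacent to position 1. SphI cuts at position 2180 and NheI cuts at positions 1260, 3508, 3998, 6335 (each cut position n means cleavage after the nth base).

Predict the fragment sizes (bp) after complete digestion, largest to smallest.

Combined cut positions (sorted): 1260, 2180, 3508, 3998, 6335.
Circular molecule, 5 cuts → 5 fragments:
  2180 − 1260 = 920 bp
  3508 − 2180 = 1328 bp
  3998 − 3508 = 490 bp
  6335 − 3998 = 2337 bp
  wrap: 8457 − 6335 + 1260 = 3382 bp
Sorted largest to smallest: 3382, 2337, 1328, 920, 490 bp.

3382, 2337, 1328, 920, 490 bp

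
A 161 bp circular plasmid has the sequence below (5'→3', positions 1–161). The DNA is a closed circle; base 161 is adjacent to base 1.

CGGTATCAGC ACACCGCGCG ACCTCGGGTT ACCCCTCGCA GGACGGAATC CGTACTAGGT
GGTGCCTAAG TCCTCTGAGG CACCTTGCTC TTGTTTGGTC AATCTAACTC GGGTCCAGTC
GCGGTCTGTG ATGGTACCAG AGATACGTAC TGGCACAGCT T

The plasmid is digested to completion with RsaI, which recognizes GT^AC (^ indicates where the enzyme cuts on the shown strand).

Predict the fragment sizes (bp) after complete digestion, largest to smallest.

82, 66, 13 bp

RsaI sites (GTAC) start at positions 52, 134, 147.
RsaI cuts after base 2 of each site, so after positions 53, 135, 148.
Circular molecule, 3 cuts → 3 fragments:
  54–135 → 82 bp
  136–148 → 13 bp
  149–161 then 1–53 → 13 + 53 = 66 bp
Sorted largest to smallest: 82, 66, 13 bp.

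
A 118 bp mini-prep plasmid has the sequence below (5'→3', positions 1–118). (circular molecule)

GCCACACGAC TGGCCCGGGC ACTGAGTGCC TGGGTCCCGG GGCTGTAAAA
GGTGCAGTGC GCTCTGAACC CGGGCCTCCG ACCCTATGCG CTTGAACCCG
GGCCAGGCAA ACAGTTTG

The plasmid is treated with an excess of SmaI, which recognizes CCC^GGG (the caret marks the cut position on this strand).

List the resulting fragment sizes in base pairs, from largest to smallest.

35, 33, 28, 22 bp

SmaI sites (CCCGGG) start at positions 14, 36, 69, 97.
SmaI cuts after base 3 of each site, so after positions 16, 38, 71, 99.
Circular molecule, 4 cuts → 4 fragments:
  17–38 → 22 bp
  39–71 → 33 bp
  72–99 → 28 bp
  100–118 then 1–16 → 19 + 16 = 35 bp
Sorted largest to smallest: 35, 33, 28, 22 bp.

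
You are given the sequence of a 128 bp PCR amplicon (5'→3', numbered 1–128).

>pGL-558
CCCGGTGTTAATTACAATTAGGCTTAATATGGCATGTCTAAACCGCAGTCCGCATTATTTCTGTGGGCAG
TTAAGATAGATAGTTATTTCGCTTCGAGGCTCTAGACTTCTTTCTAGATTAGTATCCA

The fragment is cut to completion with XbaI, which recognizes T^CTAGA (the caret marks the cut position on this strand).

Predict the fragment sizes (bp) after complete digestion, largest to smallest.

XbaI sites (TCTAGA) start at positions 101, 113.
XbaI cuts after the first base of each site, so after positions 101, 113.
Linear molecule, 2 cuts → 3 fragments:
  1–101 → 101 bp
  102–113 → 12 bp
  114–128 → 15 bp
Sorted largest to smallest: 101, 15, 12 bp.

101, 15, 12 bp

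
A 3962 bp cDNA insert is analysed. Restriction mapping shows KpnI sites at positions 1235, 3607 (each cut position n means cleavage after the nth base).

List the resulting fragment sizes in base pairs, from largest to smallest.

Linear molecule, 2 cuts → 3 fragments:
  1235 − 0 = 1235 bp
  3607 − 1235 = 2372 bp
  3962 − 3607 = 355 bp
Sorted largest to smallest: 2372, 1235, 355 bp.

2372, 1235, 355 bp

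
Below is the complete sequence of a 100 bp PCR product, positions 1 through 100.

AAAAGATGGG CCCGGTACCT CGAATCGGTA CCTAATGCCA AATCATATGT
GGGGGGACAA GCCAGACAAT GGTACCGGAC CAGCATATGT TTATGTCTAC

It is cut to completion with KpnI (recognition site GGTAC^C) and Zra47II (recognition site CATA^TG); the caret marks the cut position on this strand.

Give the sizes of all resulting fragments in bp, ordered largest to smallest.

28, 18, 16, 13, 13, 12 bp

KpnI sites (GGTACC) start at positions 14, 27, 71.
KpnI cuts after base 5 of each site (before the last base), so after positions 18, 31, 75.
Zra47II sites (CATATG) start at positions 44, 84.
Zra47II cuts after base 4 of each site, so after positions 47, 87.
Combined cut positions: 18, 31, 47, 75, 87.
Linear molecule, 5 cuts → 6 fragments:
  1–18 → 18 bp
  19–31 → 13 bp
  32–47 → 16 bp
  48–75 → 28 bp
  76–87 → 12 bp
  88–100 → 13 bp
Sorted largest to smallest: 28, 18, 16, 13, 13, 12 bp.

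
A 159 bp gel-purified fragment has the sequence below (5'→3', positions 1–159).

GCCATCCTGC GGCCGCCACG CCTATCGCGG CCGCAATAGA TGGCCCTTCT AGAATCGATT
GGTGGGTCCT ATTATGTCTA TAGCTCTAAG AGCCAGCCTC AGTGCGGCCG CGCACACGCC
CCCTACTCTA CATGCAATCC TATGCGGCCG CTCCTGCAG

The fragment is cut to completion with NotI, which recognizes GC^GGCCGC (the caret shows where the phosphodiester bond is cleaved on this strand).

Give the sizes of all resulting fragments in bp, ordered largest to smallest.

NotI sites (GCGGCCGC) start at positions 9, 27, 104, 144.
NotI cuts after base 2 of each site, so after positions 10, 28, 105, 145.
Linear molecule, 4 cuts → 5 fragments:
  1–10 → 10 bp
  11–28 → 18 bp
  29–105 → 77 bp
  106–145 → 40 bp
  146–159 → 14 bp
Sorted largest to smallest: 77, 40, 18, 14, 10 bp.

77, 40, 18, 14, 10 bp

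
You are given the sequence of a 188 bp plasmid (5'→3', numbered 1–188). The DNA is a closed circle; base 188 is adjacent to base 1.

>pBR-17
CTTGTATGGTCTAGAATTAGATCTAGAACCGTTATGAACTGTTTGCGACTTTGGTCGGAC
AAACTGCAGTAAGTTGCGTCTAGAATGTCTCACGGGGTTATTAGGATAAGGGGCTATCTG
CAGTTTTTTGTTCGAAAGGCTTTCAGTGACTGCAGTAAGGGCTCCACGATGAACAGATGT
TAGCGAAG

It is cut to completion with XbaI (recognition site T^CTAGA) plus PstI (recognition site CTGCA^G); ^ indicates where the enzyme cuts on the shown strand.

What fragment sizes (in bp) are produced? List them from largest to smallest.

46, 44, 43, 32, 12, 11 bp

XbaI sites (TCTAGA) start at positions 10, 22, 79.
XbaI cuts after the first base of each site, so after positions 10, 22, 79.
PstI sites (CTGCAG) start at positions 64, 118, 150.
PstI cuts after base 5 of each site (before the last base), so after positions 68, 122, 154.
Combined cut positions: 10, 22, 68, 79, 122, 154.
Circular molecule, 6 cuts → 6 fragments:
  11–22 → 12 bp
  23–68 → 46 bp
  69–79 → 11 bp
  80–122 → 43 bp
  123–154 → 32 bp
  155–188 then 1–10 → 34 + 10 = 44 bp
Sorted largest to smallest: 46, 44, 43, 32, 12, 11 bp.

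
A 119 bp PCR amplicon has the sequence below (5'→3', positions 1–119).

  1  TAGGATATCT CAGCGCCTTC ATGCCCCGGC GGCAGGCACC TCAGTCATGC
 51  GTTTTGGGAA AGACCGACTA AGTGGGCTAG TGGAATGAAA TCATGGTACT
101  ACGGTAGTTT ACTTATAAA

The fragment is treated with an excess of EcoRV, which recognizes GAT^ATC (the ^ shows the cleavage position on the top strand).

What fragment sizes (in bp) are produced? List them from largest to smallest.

The EcoRV site (GATATC) starts at position 4.
EcoRV cuts after base 3 of each site, so after position 6.
Linear molecule, 1 cut → 2 fragments:
  1–6 → 6 bp
  7–119 → 113 bp
Sorted largest to smallest: 113, 6 bp.

113, 6 bp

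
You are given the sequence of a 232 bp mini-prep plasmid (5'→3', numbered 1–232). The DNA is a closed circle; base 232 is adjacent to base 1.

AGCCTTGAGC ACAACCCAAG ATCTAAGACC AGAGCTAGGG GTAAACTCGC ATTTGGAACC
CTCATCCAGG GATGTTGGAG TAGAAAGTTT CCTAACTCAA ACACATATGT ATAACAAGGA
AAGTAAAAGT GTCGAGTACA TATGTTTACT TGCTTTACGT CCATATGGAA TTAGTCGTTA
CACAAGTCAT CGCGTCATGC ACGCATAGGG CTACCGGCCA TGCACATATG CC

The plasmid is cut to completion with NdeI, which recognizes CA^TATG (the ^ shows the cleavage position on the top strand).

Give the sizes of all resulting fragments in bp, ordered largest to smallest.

NdeI sites (CATATG) start at positions 104, 139, 162, 225.
NdeI cuts after base 2 of each site, so after positions 105, 140, 163, 226.
Circular molecule, 4 cuts → 4 fragments:
  106–140 → 35 bp
  141–163 → 23 bp
  164–226 → 63 bp
  227–232 then 1–105 → 6 + 105 = 111 bp
Sorted largest to smallest: 111, 63, 35, 23 bp.

111, 63, 35, 23 bp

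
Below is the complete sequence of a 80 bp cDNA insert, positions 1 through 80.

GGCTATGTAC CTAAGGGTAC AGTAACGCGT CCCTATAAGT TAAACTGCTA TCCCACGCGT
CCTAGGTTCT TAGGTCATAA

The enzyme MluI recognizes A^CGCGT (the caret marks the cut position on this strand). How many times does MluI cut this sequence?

2

ACGCGT occurs starting at positions 25, 55.
MluI cuts at 2 sites.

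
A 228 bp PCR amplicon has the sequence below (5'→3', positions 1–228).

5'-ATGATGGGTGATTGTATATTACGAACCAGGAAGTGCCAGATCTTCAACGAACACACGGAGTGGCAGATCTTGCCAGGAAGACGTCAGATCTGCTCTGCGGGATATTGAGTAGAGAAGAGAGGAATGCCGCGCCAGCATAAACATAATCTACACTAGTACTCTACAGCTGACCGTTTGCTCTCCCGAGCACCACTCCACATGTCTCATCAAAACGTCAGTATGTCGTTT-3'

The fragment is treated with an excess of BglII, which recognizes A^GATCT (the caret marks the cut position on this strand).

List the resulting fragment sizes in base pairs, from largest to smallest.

142, 38, 27, 21 bp

BglII sites (AGATCT) start at positions 38, 65, 86.
BglII cuts after the first base of each site, so after positions 38, 65, 86.
Linear molecule, 3 cuts → 4 fragments:
  1–38 → 38 bp
  39–65 → 27 bp
  66–86 → 21 bp
  87–228 → 142 bp
Sorted largest to smallest: 142, 38, 27, 21 bp.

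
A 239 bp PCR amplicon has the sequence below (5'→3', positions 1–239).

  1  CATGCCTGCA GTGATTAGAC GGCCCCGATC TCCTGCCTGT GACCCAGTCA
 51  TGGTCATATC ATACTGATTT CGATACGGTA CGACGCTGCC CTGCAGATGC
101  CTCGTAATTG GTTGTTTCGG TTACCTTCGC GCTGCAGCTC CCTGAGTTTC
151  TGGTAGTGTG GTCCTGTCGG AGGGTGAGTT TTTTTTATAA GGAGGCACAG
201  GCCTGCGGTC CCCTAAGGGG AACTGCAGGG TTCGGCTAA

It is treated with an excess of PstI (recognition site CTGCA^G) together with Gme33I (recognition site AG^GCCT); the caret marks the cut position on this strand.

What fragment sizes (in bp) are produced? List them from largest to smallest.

85, 64, 41, 27, 12, 10 bp

PstI sites (CTGCAG) start at positions 6, 91, 132, 223.
PstI cuts after base 5 of each site (before the last base), so after positions 10, 95, 136, 227.
The Gme33I site (AGGCCT) starts at position 199.
Gme33I cuts after base 2 of each site, so after position 200.
Combined cut positions: 10, 95, 136, 200, 227.
Linear molecule, 5 cuts → 6 fragments:
  1–10 → 10 bp
  11–95 → 85 bp
  96–136 → 41 bp
  137–200 → 64 bp
  201–227 → 27 bp
  228–239 → 12 bp
Sorted largest to smallest: 85, 64, 41, 27, 12, 10 bp.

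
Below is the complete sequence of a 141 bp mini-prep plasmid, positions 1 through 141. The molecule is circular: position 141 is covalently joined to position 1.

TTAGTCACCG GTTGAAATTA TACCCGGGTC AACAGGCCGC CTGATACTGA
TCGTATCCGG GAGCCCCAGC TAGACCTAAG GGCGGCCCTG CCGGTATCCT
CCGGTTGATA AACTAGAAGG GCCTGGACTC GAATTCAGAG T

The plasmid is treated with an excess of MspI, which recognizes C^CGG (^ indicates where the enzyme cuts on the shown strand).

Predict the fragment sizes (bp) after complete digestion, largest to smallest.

48, 34, 33, 16, 10 bp

MspI sites (CCGG) start at positions 8, 24, 57, 91, 101.
MspI cuts after the first base of each site, so after positions 8, 24, 57, 91, 101.
Circular molecule, 5 cuts → 5 fragments:
  9–24 → 16 bp
  25–57 → 33 bp
  58–91 → 34 bp
  92–101 → 10 bp
  102–141 then 1–8 → 40 + 8 = 48 bp
Sorted largest to smallest: 48, 34, 33, 16, 10 bp.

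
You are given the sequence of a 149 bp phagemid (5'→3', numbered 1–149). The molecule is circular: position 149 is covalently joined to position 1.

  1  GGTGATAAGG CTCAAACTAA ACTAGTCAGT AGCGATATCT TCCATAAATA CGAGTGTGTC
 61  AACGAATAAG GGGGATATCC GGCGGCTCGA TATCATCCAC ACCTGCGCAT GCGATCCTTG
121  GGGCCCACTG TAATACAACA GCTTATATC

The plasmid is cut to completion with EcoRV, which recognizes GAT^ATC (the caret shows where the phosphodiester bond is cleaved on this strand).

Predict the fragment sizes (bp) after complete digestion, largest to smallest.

EcoRV sites (GATATC) start at positions 34, 74, 89.
EcoRV cuts after base 3 of each site, so after positions 36, 76, 91.
Circular molecule, 3 cuts → 3 fragments:
  37–76 → 40 bp
  77–91 → 15 bp
  92–149 then 1–36 → 58 + 36 = 94 bp
Sorted largest to smallest: 94, 40, 15 bp.

94, 40, 15 bp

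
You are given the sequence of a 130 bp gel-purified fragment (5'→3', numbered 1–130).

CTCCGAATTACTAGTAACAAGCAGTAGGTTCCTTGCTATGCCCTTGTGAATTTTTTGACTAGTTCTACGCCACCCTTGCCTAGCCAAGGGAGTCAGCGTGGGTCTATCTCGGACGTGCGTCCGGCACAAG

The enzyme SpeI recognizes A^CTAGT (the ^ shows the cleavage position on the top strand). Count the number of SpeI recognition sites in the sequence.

2

ACTAGT occurs starting at positions 10, 58.
SpeI cuts at 2 sites.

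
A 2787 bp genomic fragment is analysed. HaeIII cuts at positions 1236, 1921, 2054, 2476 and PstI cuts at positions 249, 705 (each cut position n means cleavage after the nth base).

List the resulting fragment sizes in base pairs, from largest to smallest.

Combined cut positions (sorted): 249, 705, 1236, 1921, 2054, 2476.
Linear molecule, 6 cuts → 7 fragments:
  249 − 0 = 249 bp
  705 − 249 = 456 bp
  1236 − 705 = 531 bp
  1921 − 1236 = 685 bp
  2054 − 1921 = 133 bp
  2476 − 2054 = 422 bp
  2787 − 2476 = 311 bp
Sorted largest to smallest: 685, 531, 456, 422, 311, 249, 133 bp.

685, 531, 456, 422, 311, 249, 133 bp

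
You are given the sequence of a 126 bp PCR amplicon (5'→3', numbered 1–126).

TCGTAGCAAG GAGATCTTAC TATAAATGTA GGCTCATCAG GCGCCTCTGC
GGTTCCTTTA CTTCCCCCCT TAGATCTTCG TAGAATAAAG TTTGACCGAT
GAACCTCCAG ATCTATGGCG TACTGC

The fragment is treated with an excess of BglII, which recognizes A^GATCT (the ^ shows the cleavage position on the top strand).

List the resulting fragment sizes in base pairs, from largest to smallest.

60, 37, 17, 12 bp

BglII sites (AGATCT) start at positions 12, 72, 109.
BglII cuts after the first base of each site, so after positions 12, 72, 109.
Linear molecule, 3 cuts → 4 fragments:
  1–12 → 12 bp
  13–72 → 60 bp
  73–109 → 37 bp
  110–126 → 17 bp
Sorted largest to smallest: 60, 37, 17, 12 bp.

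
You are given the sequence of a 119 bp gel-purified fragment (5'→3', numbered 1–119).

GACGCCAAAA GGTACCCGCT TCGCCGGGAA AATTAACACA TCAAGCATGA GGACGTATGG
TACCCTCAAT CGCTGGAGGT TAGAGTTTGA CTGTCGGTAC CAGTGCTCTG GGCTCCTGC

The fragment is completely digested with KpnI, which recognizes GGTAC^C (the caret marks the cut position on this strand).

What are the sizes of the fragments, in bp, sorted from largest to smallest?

KpnI sites (GGTACC) start at positions 11, 59, 96.
KpnI cuts after base 5 of each site (before the last base), so after positions 15, 63, 100.
Linear molecule, 3 cuts → 4 fragments:
  1–15 → 15 bp
  16–63 → 48 bp
  64–100 → 37 bp
  101–119 → 19 bp
Sorted largest to smallest: 48, 37, 19, 15 bp.

48, 37, 19, 15 bp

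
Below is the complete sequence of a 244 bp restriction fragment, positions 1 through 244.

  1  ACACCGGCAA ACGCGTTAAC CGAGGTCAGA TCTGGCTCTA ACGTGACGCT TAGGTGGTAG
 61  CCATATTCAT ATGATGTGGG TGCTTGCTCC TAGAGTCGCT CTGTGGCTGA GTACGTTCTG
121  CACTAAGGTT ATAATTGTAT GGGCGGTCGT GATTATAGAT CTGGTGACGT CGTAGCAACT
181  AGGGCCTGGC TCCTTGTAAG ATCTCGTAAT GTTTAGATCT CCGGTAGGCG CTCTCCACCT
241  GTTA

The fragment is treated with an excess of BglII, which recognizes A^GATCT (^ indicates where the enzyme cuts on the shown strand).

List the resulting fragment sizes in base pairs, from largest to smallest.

BglII sites (AGATCT) start at positions 28, 157, 199, 215.
BglII cuts after the first base of each site, so after positions 28, 157, 199, 215.
Linear molecule, 4 cuts → 5 fragments:
  1–28 → 28 bp
  29–157 → 129 bp
  158–199 → 42 bp
  200–215 → 16 bp
  216–244 → 29 bp
Sorted largest to smallest: 129, 42, 29, 28, 16 bp.

129, 42, 29, 28, 16 bp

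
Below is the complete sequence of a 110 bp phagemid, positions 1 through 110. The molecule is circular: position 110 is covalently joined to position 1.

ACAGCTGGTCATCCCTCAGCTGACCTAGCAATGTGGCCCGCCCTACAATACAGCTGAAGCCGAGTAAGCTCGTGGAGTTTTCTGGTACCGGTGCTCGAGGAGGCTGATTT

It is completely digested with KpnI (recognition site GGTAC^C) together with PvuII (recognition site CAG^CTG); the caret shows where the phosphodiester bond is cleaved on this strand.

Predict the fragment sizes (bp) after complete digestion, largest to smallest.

The KpnI site (GGTACC) starts at position 84.
KpnI cuts after base 5 of each site (before the last base), so after position 88.
PvuII sites (CAGCTG) start at positions 2, 17, 51.
PvuII cuts after base 3 of each site, so after positions 4, 19, 53.
Combined cut positions: 4, 19, 53, 88.
Circular molecule, 4 cuts → 4 fragments:
  5–19 → 15 bp
  20–53 → 34 bp
  54–88 → 35 bp
  89–110 then 1–4 → 22 + 4 = 26 bp
Sorted largest to smallest: 35, 34, 26, 15 bp.

35, 34, 26, 15 bp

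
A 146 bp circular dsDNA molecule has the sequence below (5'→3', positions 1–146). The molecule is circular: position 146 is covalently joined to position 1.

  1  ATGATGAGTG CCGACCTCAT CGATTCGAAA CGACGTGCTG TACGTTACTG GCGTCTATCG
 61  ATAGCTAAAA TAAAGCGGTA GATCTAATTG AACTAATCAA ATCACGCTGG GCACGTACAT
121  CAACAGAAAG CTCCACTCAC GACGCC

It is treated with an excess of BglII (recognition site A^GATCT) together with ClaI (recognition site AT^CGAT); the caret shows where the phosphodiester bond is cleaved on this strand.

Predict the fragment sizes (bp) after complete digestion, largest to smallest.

86, 38, 22 bp

The BglII site (AGATCT) starts at position 80.
BglII cuts after the first base of each site, so after position 80.
ClaI sites (ATCGAT) start at positions 19, 57.
ClaI cuts after base 2 of each site, so after positions 20, 58.
Combined cut positions: 20, 58, 80.
Circular molecule, 3 cuts → 3 fragments:
  21–58 → 38 bp
  59–80 → 22 bp
  81–146 then 1–20 → 66 + 20 = 86 bp
Sorted largest to smallest: 86, 38, 22 bp.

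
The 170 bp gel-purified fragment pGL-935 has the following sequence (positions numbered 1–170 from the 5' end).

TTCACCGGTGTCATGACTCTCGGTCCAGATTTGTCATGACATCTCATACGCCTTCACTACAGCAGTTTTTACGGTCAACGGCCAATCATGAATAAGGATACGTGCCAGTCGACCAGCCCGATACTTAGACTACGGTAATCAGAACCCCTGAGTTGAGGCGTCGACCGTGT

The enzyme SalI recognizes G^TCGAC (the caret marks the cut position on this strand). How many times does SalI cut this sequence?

GTCGAC occurs starting at positions 108, 160.
SalI cuts at 2 sites.

2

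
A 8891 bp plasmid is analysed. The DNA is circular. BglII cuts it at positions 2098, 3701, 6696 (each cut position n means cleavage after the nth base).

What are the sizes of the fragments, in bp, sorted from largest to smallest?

4293, 2995, 1603 bp

Circular molecule, 3 cuts → 3 fragments:
  3701 − 2098 = 1603 bp
  6696 − 3701 = 2995 bp
  wrap: 8891 − 6696 + 2098 = 4293 bp
Sorted largest to smallest: 4293, 2995, 1603 bp.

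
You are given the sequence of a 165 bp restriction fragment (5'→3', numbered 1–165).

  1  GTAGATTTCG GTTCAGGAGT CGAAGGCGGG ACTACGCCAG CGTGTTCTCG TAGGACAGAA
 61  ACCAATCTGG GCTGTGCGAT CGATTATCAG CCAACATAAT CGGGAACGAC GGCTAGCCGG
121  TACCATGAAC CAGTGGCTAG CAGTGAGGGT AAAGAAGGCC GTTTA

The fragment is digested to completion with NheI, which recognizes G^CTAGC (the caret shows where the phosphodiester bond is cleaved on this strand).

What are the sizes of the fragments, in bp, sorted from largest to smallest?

NheI sites (GCTAGC) start at positions 112, 136.
NheI cuts after the first base of each site, so after positions 112, 136.
Linear molecule, 2 cuts → 3 fragments:
  1–112 → 112 bp
  113–136 → 24 bp
  137–165 → 29 bp
Sorted largest to smallest: 112, 29, 24 bp.

112, 29, 24 bp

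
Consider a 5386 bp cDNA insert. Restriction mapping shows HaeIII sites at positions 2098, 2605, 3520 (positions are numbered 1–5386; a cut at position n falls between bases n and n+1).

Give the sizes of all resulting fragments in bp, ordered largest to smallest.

Linear molecule, 3 cuts → 4 fragments:
  2098 − 0 = 2098 bp
  2605 − 2098 = 507 bp
  3520 − 2605 = 915 bp
  5386 − 3520 = 1866 bp
Sorted largest to smallest: 2098, 1866, 915, 507 bp.

2098, 1866, 915, 507 bp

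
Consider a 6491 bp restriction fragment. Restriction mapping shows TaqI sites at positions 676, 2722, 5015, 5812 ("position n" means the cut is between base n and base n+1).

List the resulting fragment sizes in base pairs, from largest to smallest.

Linear molecule, 4 cuts → 5 fragments:
  676 − 0 = 676 bp
  2722 − 676 = 2046 bp
  5015 − 2722 = 2293 bp
  5812 − 5015 = 797 bp
  6491 − 5812 = 679 bp
Sorted largest to smallest: 2293, 2046, 797, 679, 676 bp.

2293, 2046, 797, 679, 676 bp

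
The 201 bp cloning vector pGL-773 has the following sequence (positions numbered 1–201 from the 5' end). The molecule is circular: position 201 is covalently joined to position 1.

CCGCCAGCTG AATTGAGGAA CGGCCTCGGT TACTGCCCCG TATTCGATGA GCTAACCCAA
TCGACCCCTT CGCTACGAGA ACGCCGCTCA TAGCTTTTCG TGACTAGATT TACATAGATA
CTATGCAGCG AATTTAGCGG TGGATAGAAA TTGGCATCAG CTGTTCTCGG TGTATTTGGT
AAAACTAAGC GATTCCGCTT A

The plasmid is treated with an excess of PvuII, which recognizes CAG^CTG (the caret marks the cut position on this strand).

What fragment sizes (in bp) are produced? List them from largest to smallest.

153, 48 bp

PvuII sites (CAGCTG) start at positions 5, 158.
PvuII cuts after base 3 of each site, so after positions 7, 160.
Circular molecule, 2 cuts → 2 fragments:
  8–160 → 153 bp
  161–201 then 1–7 → 41 + 7 = 48 bp
Sorted largest to smallest: 153, 48 bp.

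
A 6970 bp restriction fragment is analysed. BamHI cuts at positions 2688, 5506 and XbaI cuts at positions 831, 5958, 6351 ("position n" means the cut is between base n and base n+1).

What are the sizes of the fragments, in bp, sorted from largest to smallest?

2818, 1857, 831, 619, 452, 393 bp

Combined cut positions (sorted): 831, 2688, 5506, 5958, 6351.
Linear molecule, 5 cuts → 6 fragments:
  831 − 0 = 831 bp
  2688 − 831 = 1857 bp
  5506 − 2688 = 2818 bp
  5958 − 5506 = 452 bp
  6351 − 5958 = 393 bp
  6970 − 6351 = 619 bp
Sorted largest to smallest: 2818, 1857, 831, 619, 452, 393 bp.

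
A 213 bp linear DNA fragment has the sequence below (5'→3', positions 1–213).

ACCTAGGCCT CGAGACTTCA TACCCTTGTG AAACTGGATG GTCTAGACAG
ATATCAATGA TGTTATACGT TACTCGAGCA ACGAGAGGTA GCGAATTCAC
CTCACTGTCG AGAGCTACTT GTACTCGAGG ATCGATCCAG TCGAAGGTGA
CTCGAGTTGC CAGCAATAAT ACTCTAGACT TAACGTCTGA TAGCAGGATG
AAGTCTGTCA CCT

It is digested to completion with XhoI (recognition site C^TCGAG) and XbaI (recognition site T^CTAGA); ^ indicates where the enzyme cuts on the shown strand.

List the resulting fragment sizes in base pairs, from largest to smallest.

XhoI sites (CTCGAG) start at positions 9, 73, 124, 151.
XhoI cuts after the first base of each site, so after positions 9, 73, 124, 151.
XbaI sites (TCTAGA) start at positions 42, 173.
XbaI cuts after the first base of each site, so after positions 42, 173.
Combined cut positions: 9, 42, 73, 124, 151, 173.
Linear molecule, 6 cuts → 7 fragments:
  1–9 → 9 bp
  10–42 → 33 bp
  43–73 → 31 bp
  74–124 → 51 bp
  125–151 → 27 bp
  152–173 → 22 bp
  174–213 → 40 bp
Sorted largest to smallest: 51, 40, 33, 31, 27, 22, 9 bp.

51, 40, 33, 31, 27, 22, 9 bp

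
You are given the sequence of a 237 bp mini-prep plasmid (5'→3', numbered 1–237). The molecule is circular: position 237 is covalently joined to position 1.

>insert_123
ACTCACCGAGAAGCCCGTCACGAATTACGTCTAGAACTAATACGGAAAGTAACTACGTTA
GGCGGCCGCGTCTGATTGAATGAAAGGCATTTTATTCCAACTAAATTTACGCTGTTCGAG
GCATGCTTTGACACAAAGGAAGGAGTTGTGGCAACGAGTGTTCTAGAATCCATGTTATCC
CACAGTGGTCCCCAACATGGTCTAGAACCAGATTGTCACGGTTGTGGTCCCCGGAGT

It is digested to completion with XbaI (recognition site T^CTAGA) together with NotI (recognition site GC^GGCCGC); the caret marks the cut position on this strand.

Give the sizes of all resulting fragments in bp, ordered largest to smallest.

XbaI sites (TCTAGA) start at positions 30, 162, 201.
XbaI cuts after the first base of each site, so after positions 30, 162, 201.
The NotI site (GCGGCCGC) starts at position 62.
NotI cuts after base 2 of each site, so after position 63.
Combined cut positions: 30, 63, 162, 201.
Circular molecule, 4 cuts → 4 fragments:
  31–63 → 33 bp
  64–162 → 99 bp
  163–201 → 39 bp
  202–237 then 1–30 → 36 + 30 = 66 bp
Sorted largest to smallest: 99, 66, 39, 33 bp.

99, 66, 39, 33 bp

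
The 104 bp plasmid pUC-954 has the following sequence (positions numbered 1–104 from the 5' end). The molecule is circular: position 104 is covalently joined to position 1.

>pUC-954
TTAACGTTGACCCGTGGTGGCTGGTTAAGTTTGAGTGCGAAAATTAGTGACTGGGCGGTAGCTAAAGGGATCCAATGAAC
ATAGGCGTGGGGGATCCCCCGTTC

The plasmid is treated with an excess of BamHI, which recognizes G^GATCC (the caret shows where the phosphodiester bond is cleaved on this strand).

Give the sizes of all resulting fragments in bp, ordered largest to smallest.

BamHI sites (GGATCC) start at positions 68, 92.
BamHI cuts after the first base of each site, so after positions 68, 92.
Circular molecule, 2 cuts → 2 fragments:
  69–92 → 24 bp
  93–104 then 1–68 → 12 + 68 = 80 bp
Sorted largest to smallest: 80, 24 bp.

80, 24 bp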